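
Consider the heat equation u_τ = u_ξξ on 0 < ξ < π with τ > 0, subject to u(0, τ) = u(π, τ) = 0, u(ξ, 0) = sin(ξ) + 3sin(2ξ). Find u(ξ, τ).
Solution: Separating variables: u = Σ c_n exp(-n²τ) sin(nξ). From u(ξ,0) = sin(ξ) + 3sin(2ξ): c_1=1, c_2=3.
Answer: u(ξ, τ) = exp(-τ)sin(ξ) + 3exp(-4τ)sin(2ξ)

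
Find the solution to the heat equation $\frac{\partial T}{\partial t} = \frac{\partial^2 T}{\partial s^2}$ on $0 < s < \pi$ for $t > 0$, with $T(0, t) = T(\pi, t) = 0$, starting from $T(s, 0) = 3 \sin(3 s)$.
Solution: Separating variables: $T = \sum c_n e^{-n^2t} \sin(ns)$. From $T(s,0) = 3 \sin(3 s)$: $c_3=3$.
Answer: $T(s, t) = 3 e^{-9 t} \sin(3 s)$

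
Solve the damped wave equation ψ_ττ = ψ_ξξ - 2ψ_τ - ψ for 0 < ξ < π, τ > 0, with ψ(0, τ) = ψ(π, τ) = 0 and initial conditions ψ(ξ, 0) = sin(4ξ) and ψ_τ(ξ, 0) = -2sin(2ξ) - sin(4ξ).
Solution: Substitute ψ = exp(-τ)u.
Then ψ_τ = exp(-τ)(u_τ - u), ψ_ττ = exp(-τ)(u_ττ - 2u_τ + u), ψ_ξξ = exp(-τ)u_ξξ; substituting and dividing by exp(-τ), the lower-order terms cancel: u_ττ = u_ξξ (standard wave equation).
Data for u: u(ξ,0) = ψ(ξ,0) = sin(4ξ); u_τ(ξ,0) = ψ_τ(ξ,0) + ψ(ξ,0) = -2sin(2ξ). The boundary conditions carry over: u(0,τ) = u(π,τ) = 0.
Separating variables: u = Σ [A_n cos(ω_n τ) + B_n sin(ω_n τ)] sin(nξ), ω_n = n. From ICs (B_n = velocity coefficient / ω_n): A_4=1, B_2=-1.
So u(ξ,τ) = -sin(2ξ)sin(2τ) + sin(4ξ)cos(4τ), and ψ(ξ,τ) = exp(-τ)u(ξ,τ).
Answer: ψ(ξ, τ) = -exp(-τ)sin(2ξ)sin(2τ) + exp(-τ)sin(4ξ)cos(4τ)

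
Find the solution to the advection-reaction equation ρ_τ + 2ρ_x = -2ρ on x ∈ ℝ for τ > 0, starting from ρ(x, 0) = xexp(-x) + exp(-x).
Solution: Substitute ρ = exp(-x)u, i.e. u = exp(x)ρ.
By the product rule, ρ_x = exp(-x)(u_x - u), ρ_τ = exp(-x)u_τ.
Substituting into the PDE and dividing by exp(-x): u_τ + 2(u_x - u) = -2u.
The lower-order terms cancel, leaving the standard advection equation u_τ + 2u_x = 0.
Initial data for u: u(x,0) = exp(x)ρ(x,0) = x + 1.
Solve for u:
  By method of characteristics (waves move right with speed 2):
  Along characteristics x - 2τ = const, u is constant, so u(x,τ) = f(x - 2τ) with f = u(·, 0).
Hence u(x,τ) = x - 2τ + 1.
Transform back: ρ(x,τ) = exp(-x)u(x,τ).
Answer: ρ(x, τ) = xexp(-x) - 2τexp(-x) + exp(-x)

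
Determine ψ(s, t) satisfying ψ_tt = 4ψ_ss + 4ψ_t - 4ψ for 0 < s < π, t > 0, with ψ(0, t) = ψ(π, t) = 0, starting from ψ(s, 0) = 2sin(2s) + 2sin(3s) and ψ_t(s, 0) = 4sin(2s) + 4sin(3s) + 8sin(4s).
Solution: Substitute ψ = exp(2t)u, i.e. u = exp(-2t)ψ.
By the product rule, ψ_t = exp(2t)(u_t + 2u), ψ_tt = exp(2t)(u_tt + 4u_t + 4u), ψ_ss = exp(2t)u_ss.
Substituting into the PDE and dividing by exp(2t): u_tt + 4u_t + 4u = 4u_ss + 4(u_t + 2u) - 4u.
The lower-order terms cancel, leaving the standard wave equation u_tt = 4u_ss.
Initial data for u: u(s,0) = ψ(s,0) = 2sin(2s) + 2sin(3s); u_t(s,0) = ψ_t(s,0) - 2ψ(s,0) = 8sin(4s). The boundary conditions carry over: u(0,t) = u(π,t) = 0.
Solve for u:
  Using separation of variables u = X(s)T(t):
  Eigenfunctions: sin(ns), n = 1, 2, 3, ...
  General solution: u(s, t) = Σ [A_n cos(2n t) + B_n sin(2n t)] sin(ns)
  From u(s,0) = 2sin(2s) + 2sin(3s): A_2=2, A_3=2. From u_t(s,0) = 8sin(4s), using u_t(s,0) = Σ ω_n B_n sin(ns) with ω_n = 2n: B_4 = 8/8 = 1.
Hence u(s,t) = 2sin(2s)cos(4t) + 2sin(3s)cos(6t) + sin(4s)sin(8t).
Transform back: ψ(s,t) = exp(2t)u(s,t).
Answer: ψ(s, t) = 2exp(2t)sin(2s)cos(4t) + 2exp(2t)sin(3s)cos(6t) + exp(2t)sin(4s)sin(8t)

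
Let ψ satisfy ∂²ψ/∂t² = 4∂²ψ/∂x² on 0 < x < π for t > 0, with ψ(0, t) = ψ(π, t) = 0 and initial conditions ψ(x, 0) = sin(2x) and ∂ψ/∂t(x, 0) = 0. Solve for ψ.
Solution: Separating variables: ψ = Σ [A_n cos(ω_n t) + B_n sin(ω_n t)] sin(nx), ω_n = 2n. From ICs: A_2=1.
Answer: ψ(x, t) = sin(2x)cos(4t)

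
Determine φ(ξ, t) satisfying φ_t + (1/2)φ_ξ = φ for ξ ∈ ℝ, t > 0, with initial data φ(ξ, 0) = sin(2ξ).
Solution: Substitute φ = exp(t)u.
Then φ_t = exp(t)(u_t + u), φ_ξ = exp(t)u_ξ; substituting and dividing by exp(t), the lower-order terms cancel: u_t + (1/2)u_ξ = 0 (standard advection equation).
Data for u: u(ξ,0) = φ(ξ,0) = sin(2ξ).
By characteristics (dξ/dt = 1/2), u(ξ,t) = f(ξ - (1/2)t) with f = u(·, 0).
So u(ξ,t) = -sin(t - 2ξ), and φ(ξ,t) = exp(t)u(ξ,t).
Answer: φ(ξ, t) = -exp(t)sin(t - 2ξ)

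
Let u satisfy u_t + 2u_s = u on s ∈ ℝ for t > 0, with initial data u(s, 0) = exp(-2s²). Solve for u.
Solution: Substitute u = exp(t)w.
Then u_t = exp(t)(w_t + w), u_s = exp(t)w_s; substituting and dividing by exp(t), the lower-order terms cancel: w_t + 2w_s = 0 (standard advection equation).
Data for w: w(s,0) = u(s,0) = exp(-2s²).
By characteristics (ds/dt = 2), w(s,t) = f(s - 2t) with f = w(·, 0).
So w(s,t) = exp(-2(s - 2t)²), and u(s,t) = exp(t)w(s,t).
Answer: u(s, t) = exp(t)exp(-2(s - 2t)²)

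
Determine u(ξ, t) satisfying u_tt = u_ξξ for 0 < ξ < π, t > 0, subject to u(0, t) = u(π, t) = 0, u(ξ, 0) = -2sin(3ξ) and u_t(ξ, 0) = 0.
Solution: Using separation of variables u = X(ξ)T(t):
Eigenfunctions: sin(nξ), n = 1, 2, 3, ...
General solution: u(ξ, t) = Σ [A_n cos(n t) + B_n sin(n t)] sin(nξ)
From u(ξ,0) = -2sin(3ξ): A_3=-2. From u_t(ξ,0) = 0: all B_n = 0.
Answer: u(ξ, t) = -2sin(3ξ)cos(3t)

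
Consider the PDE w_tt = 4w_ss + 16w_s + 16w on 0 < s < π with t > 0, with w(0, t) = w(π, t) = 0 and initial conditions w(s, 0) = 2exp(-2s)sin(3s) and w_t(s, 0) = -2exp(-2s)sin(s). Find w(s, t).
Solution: Substitute w = exp(-2s)u.
Then w_s = exp(-2s)(u_s - 2u), w_ss = exp(-2s)(u_ss - 4u_s + 4u), w_tt = exp(-2s)u_tt; substituting and dividing by exp(-2s), the lower-order terms cancel: u_tt = 4u_ss (standard wave equation).
Data for u: u(s,0) = exp(2s)w(s,0) = 2sin(3s); u_t(s,0) = exp(2s)w_t(s,0) = -2sin(s). The boundary conditions carry over: u(0,t) = u(π,t) = 0.
Separating variables: u = Σ [A_n cos(ω_n t) + B_n sin(ω_n t)] sin(ns), ω_n = 2n. From ICs (B_n = velocity coefficient / ω_n): A_3=2, B_1=-1.
So u(s,t) = -sin(s)sin(2t) + 2sin(3s)cos(6t), and w(s,t) = exp(-2s)u(s,t).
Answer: w(s, t) = -exp(-2s)sin(s)sin(2t) + 2exp(-2s)sin(3s)cos(6t)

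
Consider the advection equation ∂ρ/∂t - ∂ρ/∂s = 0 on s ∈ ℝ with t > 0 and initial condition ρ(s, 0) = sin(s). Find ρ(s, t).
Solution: By method of characteristics (waves move left with speed 1):
Along characteristics s + t = const, ρ is constant, so ρ(s,t) = f(s + t) with f = ρ(·, 0).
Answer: ρ(s, t) = sin(s + t)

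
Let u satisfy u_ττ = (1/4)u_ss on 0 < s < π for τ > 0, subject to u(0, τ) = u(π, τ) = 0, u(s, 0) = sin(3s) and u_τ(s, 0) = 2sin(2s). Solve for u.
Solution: Separating variables: u = Σ [A_n cos(ω_n τ) + B_n sin(ω_n τ)] sin(ns), ω_n = n/2. From ICs (B_n = velocity coefficient / ω_n): A_3=1, B_2=2.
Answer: u(s, τ) = 2sin(2s)sin(τ) + sin(3s)cos(3τ/2)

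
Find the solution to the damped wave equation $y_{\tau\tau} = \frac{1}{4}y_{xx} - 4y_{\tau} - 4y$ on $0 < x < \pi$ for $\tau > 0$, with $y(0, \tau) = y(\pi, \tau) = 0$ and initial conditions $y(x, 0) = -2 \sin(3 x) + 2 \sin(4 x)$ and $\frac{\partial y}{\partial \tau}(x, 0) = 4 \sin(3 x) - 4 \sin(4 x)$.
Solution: Substitute $y = e^{-2\tau}u$.
Then $y_{\tau} = e^{-2\tau}(u_{\tau} - 2u)$, $y_{\tau\tau} = e^{-2\tau}(u_{\tau\tau} - 4u_{\tau} + 4u)$, $y_{xx} = e^{-2\tau}u_{xx}$; substituting and dividing by $e^{-2\tau}$, the lower-order terms cancel: $u_{\tau\tau} = \frac{1}{4}u_{xx}$ (standard wave equation).
Data for $u$: $u(x,0) = y(x,0) = -2 \sin(3 x) + 2 \sin(4 x)$; $u_{\tau}(x,0) = y_{\tau}(x,0) + 2y(x,0) = 0$. The boundary conditions carry over: $u(0,\tau) = u(\pi,\tau) = 0$.
Separating variables: $u = \sum [A_n \cos(\omega_n \tau) + B_n \sin(\omega_n \tau)] \sin(nx)$, $\omega_n = n/2$. From ICs: $A_3=-2, A_4=2$.
So $u(x,\tau) = -2 \sin(3 x) \cos(3 \tau/2) + 2 \sin(4 x) \cos(2 \tau)$, and $y(x,\tau) = e^{-2\tau}u(x,\tau)$.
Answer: $y(x, \tau) = -2 e^{-2 \tau} \sin(3 x) \cos(3 \tau/2) + 2 e^{-2 \tau} \sin(4 x) \cos(2 \tau)$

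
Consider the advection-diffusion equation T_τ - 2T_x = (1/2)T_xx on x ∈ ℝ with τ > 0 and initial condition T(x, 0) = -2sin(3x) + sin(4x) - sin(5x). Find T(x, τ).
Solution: Change to a moving frame: let η = x + 2τ, σ = τ and write T(x,τ) = u(η,σ).
By the chain rule T_τ = u_σ + 2u_η, T_x = u_η, T_xx = u_ηη.
Then T_τ - 2T_x = u_σ: the advection term cancels and the PDE becomes the heat equation u_σ = (1/2)u_ηη on η ∈ ℝ.
Initial data: u(η,0) = T(η,0) = -2sin(3η) + sin(4η) - sin(5η).
On η ∈ ℝ each mode satisfies (sin(nη))″ = -n² sin(nη), so exp(-n²σ/2) sin(nη) solves the heat equation; by superposition u(η,σ) = Σ c_n exp(-n²σ/2) sin(nη).
Reading off the coefficients: c_3=-2, c_4=1, c_5=-1, so u(η,σ) = exp(-8σ)sin(4η) - 2exp(-9σ/2)sin(3η) - exp(-25σ/2)sin(5η).
Substituting back η = x + 2τ, σ = τ: T(x,τ) = u(x + 2τ, τ).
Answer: T(x, τ) = exp(-8τ)sin(4x + 8τ) - 2exp(-9τ/2)sin(3x + 6τ) - exp(-25τ/2)sin(5x + 10τ)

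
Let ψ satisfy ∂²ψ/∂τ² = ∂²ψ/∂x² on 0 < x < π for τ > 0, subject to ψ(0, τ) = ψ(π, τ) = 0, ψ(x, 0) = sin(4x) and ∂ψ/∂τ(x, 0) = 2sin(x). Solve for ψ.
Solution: Using separation of variables ψ = X(x)T(τ):
Eigenfunctions: sin(nx), n = 1, 2, 3, ...
General solution: ψ(x, τ) = Σ [A_n cos(n τ) + B_n sin(n τ)] sin(nx)
From ψ(x,0) = sin(4x): A_4=1. From ψ_τ(x,0) = 2sin(x), using ψ_τ(x,0) = Σ ω_n B_n sin(nx) with ω_n = n: B_1 = 2/1 = 2.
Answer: ψ(x, τ) = 2sin(x)sin(τ) + sin(4x)cos(4τ)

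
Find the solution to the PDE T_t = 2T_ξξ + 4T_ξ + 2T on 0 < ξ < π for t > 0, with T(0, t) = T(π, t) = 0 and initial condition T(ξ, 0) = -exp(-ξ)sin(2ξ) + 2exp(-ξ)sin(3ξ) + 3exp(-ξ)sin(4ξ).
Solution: Substitute T = exp(-ξ)u.
Then T_ξ = exp(-ξ)(u_ξ - u), T_ξξ = exp(-ξ)(u_ξξ - 2u_ξ + u), T_t = exp(-ξ)u_t; substituting and dividing by exp(-ξ), the lower-order terms cancel: u_t = 2u_ξξ (standard heat equation).
Data for u: u(ξ,0) = exp(ξ)T(ξ,0) = -sin(2ξ) + 2sin(3ξ) + 3sin(4ξ). The boundary conditions carry over: u(0,t) = u(π,t) = 0.
Separating variables: u = Σ c_n exp(-2n²t) sin(nξ). From u(ξ,0) = -sin(2ξ) + 2sin(3ξ) + 3sin(4ξ): c_2=-1, c_3=2, c_4=3.
So u(ξ,t) = -exp(-8t)sin(2ξ) + 2exp(-18t)sin(3ξ) + 3exp(-32t)sin(4ξ), and T(ξ,t) = exp(-ξ)u(ξ,t).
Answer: T(ξ, t) = -exp(-8t)exp(-ξ)sin(2ξ) + 2exp(-18t)exp(-ξ)sin(3ξ) + 3exp(-32t)exp(-ξ)sin(4ξ)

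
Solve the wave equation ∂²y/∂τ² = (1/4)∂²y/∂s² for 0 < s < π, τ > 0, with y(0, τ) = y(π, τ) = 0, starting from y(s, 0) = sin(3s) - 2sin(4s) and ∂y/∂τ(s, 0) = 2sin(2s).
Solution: Using separation of variables y = X(s)T(τ):
Eigenfunctions: sin(ns), n = 1, 2, 3, ...
General solution: y(s, τ) = Σ [A_n cos(n τ/2) + B_n sin(n τ/2)] sin(ns)
From y(s,0) = sin(3s) - 2sin(4s): A_3=1, A_4=-2. From y_τ(s,0) = 2sin(2s), using y_τ(s,0) = Σ ω_n B_n sin(ns) with ω_n = n/2: B_2 = 2/1 = 2.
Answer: y(s, τ) = 2sin(2s)sin(τ) + sin(3s)cos(3τ/2) - 2sin(4s)cos(2τ)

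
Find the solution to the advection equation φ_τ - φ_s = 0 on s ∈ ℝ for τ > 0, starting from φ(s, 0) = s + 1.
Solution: By method of characteristics (waves move left with speed 1):
Along characteristics s + τ = const, φ is constant, so φ(s,τ) = f(s + τ) with f = φ(·, 0).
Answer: φ(s, τ) = s + τ + 1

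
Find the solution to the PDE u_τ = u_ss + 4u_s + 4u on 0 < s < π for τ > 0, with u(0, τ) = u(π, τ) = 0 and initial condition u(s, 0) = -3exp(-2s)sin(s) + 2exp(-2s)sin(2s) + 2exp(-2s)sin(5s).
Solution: Substitute u = exp(-2s)w.
Then u_s = exp(-2s)(w_s - 2w), u_ss = exp(-2s)(w_ss - 4w_s + 4w), u_τ = exp(-2s)w_τ; substituting and dividing by exp(-2s), the lower-order terms cancel: w_τ = w_ss (standard heat equation).
Data for w: w(s,0) = exp(2s)u(s,0) = -3sin(s) + 2sin(2s) + 2sin(5s). The boundary conditions carry over: w(0,τ) = w(π,τ) = 0.
Separating variables: w = Σ c_n exp(-n²τ) sin(ns). From w(s,0) = -3sin(s) + 2sin(2s) + 2sin(5s): c_1=-3, c_2=2, c_5=2.
So w(s,τ) = -3exp(-τ)sin(s) + 2exp(-4τ)sin(2s) + 2exp(-25τ)sin(5s), and u(s,τ) = exp(-2s)w(s,τ).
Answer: u(s, τ) = -3exp(-2s)exp(-τ)sin(s) + 2exp(-2s)exp(-4τ)sin(2s) + 2exp(-2s)exp(-25τ)sin(5s)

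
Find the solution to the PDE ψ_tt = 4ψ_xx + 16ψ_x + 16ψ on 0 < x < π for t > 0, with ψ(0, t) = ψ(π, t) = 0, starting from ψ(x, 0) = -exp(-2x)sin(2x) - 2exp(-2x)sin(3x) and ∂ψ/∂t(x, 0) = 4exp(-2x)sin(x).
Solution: Substitute ψ = exp(-2x)u.
Then ψ_x = exp(-2x)(u_x - 2u), ψ_xx = exp(-2x)(u_xx - 4u_x + 4u), ψ_tt = exp(-2x)u_tt; substituting and dividing by exp(-2x), the lower-order terms cancel: u_tt = 4u_xx (standard wave equation).
Data for u: u(x,0) = exp(2x)ψ(x,0) = -sin(2x) - 2sin(3x); u_t(x,0) = exp(2x)ψ_t(x,0) = 4sin(x). The boundary conditions carry over: u(0,t) = u(π,t) = 0.
Separating variables: u = Σ [A_n cos(ω_n t) + B_n sin(ω_n t)] sin(nx), ω_n = 2n. From ICs (B_n = velocity coefficient / ω_n): A_2=-1, A_3=-2, B_1=2.
So u(x,t) = 2sin(2t)sin(x) - sin(2x)cos(4t) - 2sin(3x)cos(6t), and ψ(x,t) = exp(-2x)u(x,t).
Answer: ψ(x, t) = 2exp(-2x)sin(2t)sin(x) - exp(-2x)sin(2x)cos(4t) - 2exp(-2x)sin(3x)cos(6t)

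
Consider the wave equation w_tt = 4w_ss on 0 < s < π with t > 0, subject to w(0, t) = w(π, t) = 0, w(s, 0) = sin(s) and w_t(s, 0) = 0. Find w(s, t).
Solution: Using separation of variables w = X(s)T(t):
Eigenfunctions: sin(ns), n = 1, 2, 3, ...
General solution: w(s, t) = Σ [A_n cos(2n t) + B_n sin(2n t)] sin(ns)
From w(s,0) = sin(s): A_1=1. From w_t(s,0) = 0: all B_n = 0.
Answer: w(s, t) = sin(s)cos(2t)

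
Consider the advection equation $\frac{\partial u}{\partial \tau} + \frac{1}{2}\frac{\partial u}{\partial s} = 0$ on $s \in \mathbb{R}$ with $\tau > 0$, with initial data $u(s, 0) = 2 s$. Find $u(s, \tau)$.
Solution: By method of characteristics (waves move right with speed 1/2):
Along characteristics $s - \frac{1}{2}\tau =$ const, $u$ is constant, so $u(s,\tau) = f(s - \frac{1}{2}\tau)$ with $f = u( \cdot , 0)$.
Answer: $u(s, \tau) = - \tau + 2 s$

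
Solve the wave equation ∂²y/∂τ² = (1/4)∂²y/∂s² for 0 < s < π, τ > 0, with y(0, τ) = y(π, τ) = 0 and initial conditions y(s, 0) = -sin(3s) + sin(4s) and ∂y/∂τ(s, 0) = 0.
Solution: Using separation of variables y = X(s)T(τ):
Eigenfunctions: sin(ns), n = 1, 2, 3, ...
General solution: y(s, τ) = Σ [A_n cos(n τ/2) + B_n sin(n τ/2)] sin(ns)
From y(s,0) = -sin(3s) + sin(4s): A_3=-1, A_4=1. From y_τ(s,0) = 0: all B_n = 0.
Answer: y(s, τ) = -sin(3s)cos(3τ/2) + sin(4s)cos(2τ)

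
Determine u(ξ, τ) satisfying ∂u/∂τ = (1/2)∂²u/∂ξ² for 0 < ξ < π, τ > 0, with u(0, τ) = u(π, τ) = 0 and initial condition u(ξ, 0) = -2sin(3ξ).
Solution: Using separation of variables u = X(ξ)T(τ):
Eigenfunctions: sin(nξ), n = 1, 2, 3, ...
General solution: u(ξ, τ) = Σ c_n sin(nξ) exp(-n² τ/2)
Matching u(ξ,0) = -2sin(3ξ) term by term: c_3=-2.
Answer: u(ξ, τ) = -2exp(-9τ/2)sin(3ξ)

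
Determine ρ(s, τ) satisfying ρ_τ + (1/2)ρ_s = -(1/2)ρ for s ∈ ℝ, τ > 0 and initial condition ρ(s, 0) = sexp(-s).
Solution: Substitute ρ = exp(-s)u.
Then ρ_s = exp(-s)(u_s - u), ρ_τ = exp(-s)u_τ; substituting and dividing by exp(-s), the lower-order terms cancel: u_τ + (1/2)u_s = 0 (standard advection equation).
Data for u: u(s,0) = exp(s)ρ(s,0) = s.
By characteristics (ds/dτ = 1/2), u(s,τ) = f(s - (1/2)τ) with f = u(·, 0).
So u(s,τ) = s - (1/2)τ, and ρ(s,τ) = exp(-s)u(s,τ).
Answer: ρ(s, τ) = sexp(-s) - (1/2)τexp(-s)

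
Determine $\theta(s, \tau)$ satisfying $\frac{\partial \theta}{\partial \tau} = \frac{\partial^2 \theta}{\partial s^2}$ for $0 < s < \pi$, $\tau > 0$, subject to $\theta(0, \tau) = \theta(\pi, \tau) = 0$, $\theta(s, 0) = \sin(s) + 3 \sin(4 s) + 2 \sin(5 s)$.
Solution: Using separation of variables $\theta = X(s)G(\tau)$:
Eigenfunctions: $\sin(ns)$, $n = 1, 2, 3, \ldots$
General solution: $\theta(s, \tau) = \sum c_n \sin(ns) e^{-n^2 \tau}$
Matching $\theta(s,0) = \sin(s) + 3 \sin(4 s) + 2 \sin(5 s)$ term by term: $c_1=1, c_4=3, c_5=2$.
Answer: $\theta(s, \tau) = e^{-\tau} \sin(s) + 3 e^{-16 \tau} \sin(4 s) + 2 e^{-25 \tau} \sin(5 s)$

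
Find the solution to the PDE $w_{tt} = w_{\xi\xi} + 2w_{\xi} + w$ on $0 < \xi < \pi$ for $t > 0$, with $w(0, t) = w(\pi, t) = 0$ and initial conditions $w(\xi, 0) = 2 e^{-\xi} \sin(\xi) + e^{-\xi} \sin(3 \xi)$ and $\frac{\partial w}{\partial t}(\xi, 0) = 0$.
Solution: Substitute $w = e^{-\xi}u$, i.e. $u = e^{\xi}w$.
By the product rule, $w_{\xi} = e^{-\xi}(u_{\xi} - u)$, $w_{\xi\xi} = e^{-\xi}(u_{\xi\xi} - 2u_{\xi} + u)$, $w_{tt} = e^{-\xi}u_{tt}$.
Substituting into the PDE and dividing by $e^{-\xi}$: $u_{tt} = (u_{\xi\xi} - 2u_{\xi} + u) + 2(u_{\xi} - u) + u$.
The lower-order terms cancel, leaving the standard wave equation $u_{tt} = u_{\xi\xi}$.
Initial data for $u$: $u(\xi,0) = e^{\xi}w(\xi,0) = 2 \sin(\xi) + \sin(3 \xi)$; $u_t(\xi,0) = e^{\xi}w_t(\xi,0) = 0$. The boundary conditions carry over: $u(0,t) = u(\pi,t) = 0$.
Solve for $u$:
  Using separation of variables $u = X(\xi)T(t)$:
  Eigenfunctions: $\sin(n\xi)$, $n = 1, 2, 3, \ldots$
  General solution: $u(\xi, t) = \sum [A_n \cos(n t) + B_n \sin(n t)] \sin(n\xi)$
  From $u(\xi,0) = 2 \sin(\xi) + \sin(3 \xi)$: $A_1=2, A_3=1$. From $u_t(\xi,0) = 0$: all $B_n = 0$.
Hence $u(\xi,t) = 2 \sin(\xi) \cos(t) + \sin(3 \xi) \cos(3 t)$.
Transform back: $w(\xi,t) = e^{-\xi}u(\xi,t)$.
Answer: $w(\xi, t) = 2 e^{-\xi} \sin(\xi) \cos(t) + e^{-\xi} \sin(3 \xi) \cos(3 t)$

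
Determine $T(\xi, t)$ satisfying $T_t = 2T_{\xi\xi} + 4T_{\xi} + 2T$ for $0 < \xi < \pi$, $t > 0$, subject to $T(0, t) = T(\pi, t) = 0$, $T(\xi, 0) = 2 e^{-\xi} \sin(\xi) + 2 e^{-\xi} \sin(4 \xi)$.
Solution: Substitute $T = e^{-\xi}u$.
Then $T_{\xi} = e^{-\xi}(u_{\xi} - u)$, $T_{\xi\xi} = e^{-\xi}(u_{\xi\xi} - 2u_{\xi} + u)$, $T_t = e^{-\xi}u_t$; substituting and dividing by $e^{-\xi}$, the lower-order terms cancel: $u_t = 2u_{\xi\xi}$ (standard heat equation).
Data for $u$: $u(\xi,0) = e^{\xi}T(\xi,0) = 2 \sin(\xi) + 2 \sin(4 \xi)$. The boundary conditions carry over: $u(0,t) = u(\pi,t) = 0$.
Separating variables: $u = \sum c_n e^{-2n^2t} \sin(n\xi)$. From $u(\xi,0) = 2 \sin(\xi) + 2 \sin(4 \xi)$: $c_1=2, c_4=2$.
So $u(\xi,t) = 2 e^{-2 t} \sin(\xi) + 2 e^{-32 t} \sin(4 \xi)$, and $T(\xi,t) = e^{-\xi}u(\xi,t)$.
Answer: $T(\xi, t) = 2 e^{-\xi} e^{-2 t} \sin(\xi) + 2 e^{-\xi} e^{-32 t} \sin(4 \xi)$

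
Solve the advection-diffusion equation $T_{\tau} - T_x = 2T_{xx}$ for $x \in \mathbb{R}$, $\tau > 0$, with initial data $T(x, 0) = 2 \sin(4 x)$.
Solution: Change to a moving frame: let $\eta = x + \tau$, $\sigma = \tau$ and write $T(x,\tau) = u(\eta,\sigma)$.
By the chain rule $T_{\tau} = u_{\sigma} + u_{\eta}$, $T_x = u_{\eta}$, $T_{xx} = u_{\eta\eta}$.
Then $T_{\tau} - T_x = u_{\sigma}$: the advection term cancels and the PDE becomes the heat equation $u_{\sigma} = 2u_{\eta\eta}$ on $\eta \in \mathbb{R}$.
Initial data: $u(\eta,0) = T(\eta,0) = 2 \sin(4 \eta)$.
On $\eta \in \mathbb{R}$ each mode satisfies $(\sin(n\eta))'' = -n^2 \sin(n\eta)$, so $e^{-2n^2\sigma} \sin(n\eta)$ solves the heat equation; by superposition $u(\eta,\sigma) = \sum c_n e^{-2n^2\sigma} \sin(n\eta)$.
Reading off the coefficients: $c_4=2$, so $u(\eta,\sigma) = 2 e^{-32 \sigma} \sin(4 \eta)$.
Substituting back $\eta = x + \tau$, $\sigma = \tau$: $T(x,\tau) = u(x + \tau, \tau)$.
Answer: $T(x, \tau) = 2 e^{-32 \tau} \sin(4 \tau + 4 x)$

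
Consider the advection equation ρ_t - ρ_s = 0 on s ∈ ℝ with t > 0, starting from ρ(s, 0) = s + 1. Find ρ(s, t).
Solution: By method of characteristics (waves move left with speed 1):
Along characteristics s + t = const, ρ is constant, so ρ(s,t) = f(s + t) with f = ρ(·, 0).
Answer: ρ(s, t) = s + t + 1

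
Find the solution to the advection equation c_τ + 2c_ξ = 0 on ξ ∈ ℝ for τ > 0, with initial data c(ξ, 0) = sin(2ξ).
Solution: By characteristics (dξ/dτ = 2), c(ξ,τ) = f(ξ - 2τ) with f = c(·, 0).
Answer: c(ξ, τ) = sin(2ξ - 4τ)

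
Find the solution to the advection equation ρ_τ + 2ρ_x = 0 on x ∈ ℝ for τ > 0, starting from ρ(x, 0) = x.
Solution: By method of characteristics (waves move right with speed 2):
Along characteristics x - 2τ = const, ρ is constant, so ρ(x,τ) = f(x - 2τ) with f = ρ(·, 0).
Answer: ρ(x, τ) = x - 2τ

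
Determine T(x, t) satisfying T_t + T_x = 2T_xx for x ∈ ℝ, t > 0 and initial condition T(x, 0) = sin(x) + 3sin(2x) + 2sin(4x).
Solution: Moving frame: η = x - t, σ = t, T = u(η,σ), so T_t = u_σ - u_η and T_xx = u_ηη.
Hence T_t + T_x = u_σ and the PDE becomes the heat equation u_σ = 2u_ηη on η ∈ ℝ.
Initial data: u(η,0) = T(η,0) = sin(η) + 3sin(2η) + 2sin(4η). Each mode sin(nη) decays as exp(-2n²σ) on ℝ, so u(η,σ) = Σ c_n exp(-2n²σ) sin(nη) with c_1=1, c_2=3, c_4=2: u(η,σ) = exp(-2σ)sin(η) + 3exp(-8σ)sin(2η) + 2exp(-32σ)sin(4η).
Substituting back: T(x,t) = u(x - t, t).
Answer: T(x, t) = -exp(-2t)sin(t - x) - 3exp(-8t)sin(2t - 2x) - 2exp(-32t)sin(4t - 4x)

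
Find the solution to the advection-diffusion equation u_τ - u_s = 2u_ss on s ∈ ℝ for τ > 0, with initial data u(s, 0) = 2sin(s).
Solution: Change to a moving frame: let η = s + τ, σ = τ and write u(s,τ) = w(η,σ).
By the chain rule u_τ = w_σ + w_η, u_s = w_η, u_ss = w_ηη.
Then u_τ - u_s = w_σ: the advection term cancels and the PDE becomes the heat equation w_σ = 2w_ηη on η ∈ ℝ.
Initial data: w(η,0) = u(η,0) = 2sin(η).
On η ∈ ℝ each mode satisfies (sin(nη))″ = -n² sin(nη), so exp(-2n²σ) sin(nη) solves the heat equation; by superposition w(η,σ) = Σ c_n exp(-2n²σ) sin(nη).
Reading off the coefficients: c_1=2, so w(η,σ) = 2exp(-2σ)sin(η).
Substituting back η = s + τ, σ = τ: u(s,τ) = w(s + τ, τ).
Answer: u(s, τ) = 2exp(-2τ)sin(s + τ)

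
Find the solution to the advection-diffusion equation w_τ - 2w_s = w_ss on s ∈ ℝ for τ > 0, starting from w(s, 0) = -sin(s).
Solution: Change to a moving frame: let η = s + 2τ, σ = τ and write w(s,τ) = u(η,σ).
By the chain rule w_τ = u_σ + 2u_η, w_s = u_η, w_ss = u_ηη.
Then w_τ - 2w_s = u_σ: the advection term cancels and the PDE becomes the heat equation u_σ = u_ηη on η ∈ ℝ.
Initial data: u(η,0) = w(η,0) = -sin(η).
On η ∈ ℝ each mode satisfies (sin(nη))″ = -n² sin(nη), so exp(-n²σ) sin(nη) solves the heat equation; by superposition u(η,σ) = Σ c_n exp(-n²σ) sin(nη).
Reading off the coefficients: c_1=-1, so u(η,σ) = -exp(-σ)sin(η).
Substituting back η = s + 2τ, σ = τ: w(s,τ) = u(s + 2τ, τ).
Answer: w(s, τ) = -exp(-τ)sin(s + 2τ)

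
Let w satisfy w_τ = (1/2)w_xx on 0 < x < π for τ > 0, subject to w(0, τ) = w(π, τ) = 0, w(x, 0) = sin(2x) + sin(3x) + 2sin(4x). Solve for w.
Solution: Separating variables: w = Σ c_n exp(-n²τ/2) sin(nx). From w(x,0) = sin(2x) + sin(3x) + 2sin(4x): c_2=1, c_3=1, c_4=2.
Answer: w(x, τ) = exp(-2τ)sin(2x) + 2exp(-8τ)sin(4x) + exp(-9τ/2)sin(3x)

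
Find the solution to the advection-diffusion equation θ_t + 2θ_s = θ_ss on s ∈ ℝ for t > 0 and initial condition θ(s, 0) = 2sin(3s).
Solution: Change to a moving frame: let η = s - 2t, σ = t and write θ(s,t) = u(η,σ).
By the chain rule θ_t = u_σ - 2u_η, θ_s = u_η, θ_ss = u_ηη.
Then θ_t + 2θ_s = u_σ: the advection term cancels and the PDE becomes the heat equation u_σ = u_ηη on η ∈ ℝ.
Initial data: u(η,0) = θ(η,0) = 2sin(3η).
On η ∈ ℝ each mode satisfies (sin(nη))″ = -n² sin(nη), so exp(-n²σ) sin(nη) solves the heat equation; by superposition u(η,σ) = Σ c_n exp(-n²σ) sin(nη).
Reading off the coefficients: c_3=2, so u(η,σ) = 2exp(-9σ)sin(3η).
Substituting back η = s - 2t, σ = t: θ(s,t) = u(s - 2t, t).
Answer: θ(s, t) = 2exp(-9t)sin(3s - 6t)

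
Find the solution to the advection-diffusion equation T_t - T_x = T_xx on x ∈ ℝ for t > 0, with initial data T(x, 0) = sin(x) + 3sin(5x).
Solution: Moving frame: η = x + t, σ = t, T = u(η,σ), so T_t = u_σ + u_η and T_xx = u_ηη.
Hence T_t - T_x = u_σ and the PDE becomes the heat equation u_σ = u_ηη on η ∈ ℝ.
Initial data: u(η,0) = T(η,0) = sin(η) + 3sin(5η). Each mode sin(nη) decays as exp(-n²σ) on ℝ, so u(η,σ) = Σ c_n exp(-n²σ) sin(nη) with c_1=1, c_5=3: u(η,σ) = exp(-σ)sin(η) + 3exp(-25σ)sin(5η).
Substituting back: T(x,t) = u(x + t, t).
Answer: T(x, t) = exp(-t)sin(t + x) + 3exp(-25t)sin(5t + 5x)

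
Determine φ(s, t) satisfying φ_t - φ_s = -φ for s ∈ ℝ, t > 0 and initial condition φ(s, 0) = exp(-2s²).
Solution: Substitute φ = exp(-t)u, i.e. u = exp(t)φ.
By the product rule, φ_t = exp(-t)(u_t - u), φ_s = exp(-t)u_s.
Substituting into the PDE and dividing by exp(-t): u_t - u - u_s = -u.
The lower-order terms cancel, leaving the standard advection equation u_t - u_s = 0.
Initial data for u: u(s,0) = φ(s,0) = exp(-2s²).
Solve for u:
  By method of characteristics (waves move left with speed 1):
  Along characteristics s + t = const, u is constant, so u(s,t) = f(s + t) with f = u(·, 0).
Hence u(s,t) = exp(-2(s + t)²).
Transform back: φ(s,t) = exp(-t)u(s,t).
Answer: φ(s, t) = exp(-t)exp(-2(s + t)²)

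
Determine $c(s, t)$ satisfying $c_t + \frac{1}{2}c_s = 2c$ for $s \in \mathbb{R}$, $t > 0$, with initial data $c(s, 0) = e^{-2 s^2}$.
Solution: Substitute $c = e^{2t}u$.
Then $c_t = e^{2t}(u_t + 2u)$, $c_s = e^{2t}u_s$; substituting and dividing by $e^{2t}$, the lower-order terms cancel: $u_t + \frac{1}{2}u_s = 0$ (standard advection equation).
Data for $u$: $u(s,0) = c(s,0) = e^{-2 s^2}$.
By characteristics ($ds/dt = 1/2$), $u(s,t) = f(s - \frac{1}{2}t)$ with $f = u( \cdot , 0)$.
So $u(s,t) = e^{-2 (s - t/2)^2}$, and $c(s,t) = e^{2t}u(s,t)$.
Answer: $c(s, t) = e^{2 t} e^{-2 (s - t/2)^2}$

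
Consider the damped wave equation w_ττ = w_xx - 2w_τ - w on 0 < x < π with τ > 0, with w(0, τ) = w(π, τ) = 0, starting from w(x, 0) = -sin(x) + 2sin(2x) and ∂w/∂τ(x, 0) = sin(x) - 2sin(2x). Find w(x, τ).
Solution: Substitute w = exp(-τ)u, i.e. u = exp(τ)w.
By the product rule, w_τ = exp(-τ)(u_τ - u), w_ττ = exp(-τ)(u_ττ - 2u_τ + u), w_xx = exp(-τ)u_xx.
Substituting into the PDE and dividing by exp(-τ): u_ττ - 2u_τ + u = u_xx - 2(u_τ - u) - u.
The lower-order terms cancel, leaving the standard wave equation u_ττ = u_xx.
Initial data for u: u(x,0) = w(x,0) = -sin(x) + 2sin(2x); u_τ(x,0) = w_τ(x,0) + w(x,0) = 0. The boundary conditions carry over: u(0,τ) = u(π,τ) = 0.
Solve for u:
  Using separation of variables u = X(x)T(τ):
  Eigenfunctions: sin(nx), n = 1, 2, 3, ...
  General solution: u(x, τ) = Σ [A_n cos(n τ) + B_n sin(n τ)] sin(nx)
  From u(x,0) = -sin(x) + 2sin(2x): A_1=-1, A_2=2. From u_τ(x,0) = 0: all B_n = 0.
Hence u(x,τ) = -sin(x)cos(τ) + 2sin(2x)cos(2τ).
Transform back: w(x,τ) = exp(-τ)u(x,τ).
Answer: w(x, τ) = -exp(-τ)sin(x)cos(τ) + 2exp(-τ)sin(2x)cos(2τ)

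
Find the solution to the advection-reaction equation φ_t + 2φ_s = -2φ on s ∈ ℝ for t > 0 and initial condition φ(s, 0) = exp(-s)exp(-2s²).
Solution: Substitute φ = exp(-s)u, i.e. u = exp(s)φ.
By the product rule, φ_s = exp(-s)(u_s - u), φ_t = exp(-s)u_t.
Substituting into the PDE and dividing by exp(-s): u_t + 2(u_s - u) = -2u.
The lower-order terms cancel, leaving the standard advection equation u_t + 2u_s = 0.
Initial data for u: u(s,0) = exp(s)φ(s,0) = exp(-2s²).
Solve for u:
  By method of characteristics (waves move right with speed 2):
  Along characteristics s - 2t = const, u is constant, so u(s,t) = f(s - 2t) with f = u(·, 0).
Hence u(s,t) = exp(-2(s - 2t)²).
Transform back: φ(s,t) = exp(-s)u(s,t).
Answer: φ(s, t) = exp(-s)exp(-2(s - 2t)²)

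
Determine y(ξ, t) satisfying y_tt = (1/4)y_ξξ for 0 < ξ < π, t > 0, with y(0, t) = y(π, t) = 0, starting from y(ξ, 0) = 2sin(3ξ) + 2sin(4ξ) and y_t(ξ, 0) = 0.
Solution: Separating variables: y = Σ [A_n cos(ω_n t) + B_n sin(ω_n t)] sin(nξ), ω_n = n/2. From ICs: A_3=2, A_4=2.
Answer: y(ξ, t) = 2sin(3ξ)cos(3t/2) + 2sin(4ξ)cos(2t)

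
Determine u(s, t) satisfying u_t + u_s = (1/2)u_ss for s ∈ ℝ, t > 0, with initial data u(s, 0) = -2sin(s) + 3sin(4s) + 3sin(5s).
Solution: Moving frame: η = s - t, σ = t, u = w(η,σ), so u_t = w_σ - w_η and u_ss = w_ηη.
Hence u_t + u_s = w_σ and the PDE becomes the heat equation w_σ = (1/2)w_ηη on η ∈ ℝ.
Initial data: w(η,0) = u(η,0) = -2sin(η) + 3sin(4η) + 3sin(5η). Each mode sin(nη) decays as exp(-n²σ/2) on ℝ, so w(η,σ) = Σ c_n exp(-n²σ/2) sin(nη) with c_1=-2, c_4=3, c_5=3: w(η,σ) = 3exp(-8σ)sin(4η) - 2exp(-σ/2)sin(η) + 3exp(-25σ/2)sin(5η).
Substituting back: u(s,t) = w(s - t, t).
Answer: u(s, t) = 3exp(-8t)sin(4s - 4t) - 2exp(-t/2)sin(s - t) + 3exp(-25t/2)sin(5s - 5t)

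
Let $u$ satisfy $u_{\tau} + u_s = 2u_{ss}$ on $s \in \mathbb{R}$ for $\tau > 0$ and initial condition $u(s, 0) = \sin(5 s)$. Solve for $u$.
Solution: Moving frame: $\eta = s - \tau$, $\sigma = \tau$, $u = w(\eta,\sigma)$, so $u_{\tau} = w_{\sigma} - w_{\eta}$ and $u_{ss} = w_{\eta\eta}$.
Hence $u_{\tau} + u_s = w_{\sigma}$ and the PDE becomes the heat equation $w_{\sigma} = 2w_{\eta\eta}$ on $\eta \in \mathbb{R}$.
Initial data: $w(\eta,0) = u(\eta,0) = \sin(5 \eta)$. Each mode $\sin(n\eta)$ decays as $e^{-2n^2\sigma}$ on $\mathbb{R}$, so $w(\eta,\sigma) = \sum c_n e^{-2n^2\sigma} \sin(n\eta)$ with $c_5=1$: $w(\eta,\sigma) = e^{-50 \sigma} \sin(5 \eta)$.
Substituting back: $u(s,\tau) = w(s - \tau, \tau)$.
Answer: $u(s, \tau) = - e^{-50 \tau} \sin(5 \tau - 5 s)$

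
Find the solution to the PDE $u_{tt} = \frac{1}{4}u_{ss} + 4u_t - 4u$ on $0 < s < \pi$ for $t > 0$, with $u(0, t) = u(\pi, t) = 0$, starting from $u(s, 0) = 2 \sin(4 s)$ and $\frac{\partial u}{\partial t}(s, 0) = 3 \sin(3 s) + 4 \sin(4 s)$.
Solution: Substitute $u = e^{2t}w$.
Then $u_t = e^{2t}(w_t + 2w)$, $u_{tt} = e^{2t}(w_{tt} + 4w_t + 4w)$, $u_{ss} = e^{2t}w_{ss}$; substituting and dividing by $e^{2t}$, the lower-order terms cancel: $w_{tt} = \frac{1}{4}w_{ss}$ (standard wave equation).
Data for $w$: $w(s,0) = u(s,0) = 2 \sin(4 s)$; $w_t(s,0) = u_t(s,0) - 2u(s,0) = 3 \sin(3 s)$. The boundary conditions carry over: $w(0,t) = w(\pi,t) = 0$.
Separating variables: $w = \sum [A_n \cos(\omega_n t) + B_n \sin(\omega_n t)] \sin(ns)$, $\omega_n = n/2$. From ICs ($B_n$ = velocity coefficient / $\omega_n$): $A_4=2, B_3=2$.
So $w(s,t) = 2 \sin(3 s) \sin(3 t/2) + 2 \sin(4 s) \cos(2 t)$, and $u(s,t) = e^{2t}w(s,t)$.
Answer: $u(s, t) = 2 e^{2 t} \sin(3 s) \sin(3 t/2) + 2 e^{2 t} \sin(4 s) \cos(2 t)$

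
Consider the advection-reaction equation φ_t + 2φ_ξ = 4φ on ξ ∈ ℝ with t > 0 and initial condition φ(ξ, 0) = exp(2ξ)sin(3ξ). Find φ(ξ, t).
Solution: Substitute φ = exp(2ξ)u.
Then φ_ξ = exp(2ξ)(u_ξ + 2u), φ_t = exp(2ξ)u_t; substituting and dividing by exp(2ξ), the lower-order terms cancel: u_t + 2u_ξ = 0 (standard advection equation).
Data for u: u(ξ,0) = exp(-2ξ)φ(ξ,0) = sin(3ξ).
By characteristics (dξ/dt = 2), u(ξ,t) = f(ξ - 2t) with f = u(·, 0).
So u(ξ,t) = -sin(6t - 3ξ), and φ(ξ,t) = exp(2ξ)u(ξ,t).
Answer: φ(ξ, t) = -exp(2ξ)sin(6t - 3ξ)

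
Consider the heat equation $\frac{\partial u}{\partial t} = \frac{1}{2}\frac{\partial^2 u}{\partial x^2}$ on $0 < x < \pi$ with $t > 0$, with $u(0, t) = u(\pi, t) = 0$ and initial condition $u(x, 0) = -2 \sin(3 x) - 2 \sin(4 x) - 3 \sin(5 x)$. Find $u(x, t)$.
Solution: Separating variables: $u = \sum c_n e^{-n^2t/2} \sin(nx)$. From $u(x,0) = -2 \sin(3 x) - 2 \sin(4 x) - 3 \sin(5 x)$: $c_3=-2, c_4=-2, c_5=-3$.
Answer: $u(x, t) = -2 e^{-8 t} \sin(4 x) - 2 e^{-9 t/2} \sin(3 x) - 3 e^{-25 t/2} \sin(5 x)$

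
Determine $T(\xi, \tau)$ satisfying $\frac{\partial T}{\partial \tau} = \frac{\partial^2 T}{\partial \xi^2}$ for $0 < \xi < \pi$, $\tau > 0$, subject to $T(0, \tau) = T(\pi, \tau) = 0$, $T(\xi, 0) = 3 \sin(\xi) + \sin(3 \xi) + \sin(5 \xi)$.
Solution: Separating variables: $T = \sum c_n e^{-n^2\tau} \sin(n\xi)$. From $T(\xi,0) = 3 \sin(\xi) + \sin(3 \xi) + \sin(5 \xi)$: $c_1=3, c_3=1, c_5=1$.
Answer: $T(\xi, \tau) = 3 e^{-\tau} \sin(\xi) + e^{-9 \tau} \sin(3 \xi) + e^{-25 \tau} \sin(5 \xi)$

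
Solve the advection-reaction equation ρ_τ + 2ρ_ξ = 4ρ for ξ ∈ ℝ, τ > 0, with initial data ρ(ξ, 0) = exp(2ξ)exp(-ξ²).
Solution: Substitute ρ = exp(2ξ)u, i.e. u = exp(-2ξ)ρ.
By the product rule, ρ_ξ = exp(2ξ)(u_ξ + 2u), ρ_τ = exp(2ξ)u_τ.
Substituting into the PDE and dividing by exp(2ξ): u_τ + 2(u_ξ + 2u) = 4u.
The lower-order terms cancel, leaving the standard advection equation u_τ + 2u_ξ = 0.
Initial data for u: u(ξ,0) = exp(-2ξ)ρ(ξ,0) = exp(-ξ²).
Solve for u:
  By method of characteristics (waves move right with speed 2):
  Along characteristics ξ - 2τ = const, u is constant, so u(ξ,τ) = f(ξ - 2τ) with f = u(·, 0).
Hence u(ξ,τ) = exp(-(ξ - 2τ)²).
Transform back: ρ(ξ,τ) = exp(2ξ)u(ξ,τ).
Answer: ρ(ξ, τ) = exp(2ξ)exp(-(ξ - 2τ)²)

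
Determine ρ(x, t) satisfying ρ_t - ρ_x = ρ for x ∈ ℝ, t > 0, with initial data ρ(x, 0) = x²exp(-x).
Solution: Substitute ρ = exp(-x)u.
Then ρ_x = exp(-x)(u_x - u), ρ_t = exp(-x)u_t; substituting and dividing by exp(-x), the lower-order terms cancel: u_t - u_x = 0 (standard advection equation).
Data for u: u(x,0) = exp(x)ρ(x,0) = x².
By characteristics (dx/dt = -1), u(x,t) = f(x + t) with f = u(·, 0).
So u(x,t) = t² + 2tx + x², and ρ(x,t) = exp(-x)u(x,t).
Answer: ρ(x, t) = t²exp(-x) + 2txexp(-x) + x²exp(-x)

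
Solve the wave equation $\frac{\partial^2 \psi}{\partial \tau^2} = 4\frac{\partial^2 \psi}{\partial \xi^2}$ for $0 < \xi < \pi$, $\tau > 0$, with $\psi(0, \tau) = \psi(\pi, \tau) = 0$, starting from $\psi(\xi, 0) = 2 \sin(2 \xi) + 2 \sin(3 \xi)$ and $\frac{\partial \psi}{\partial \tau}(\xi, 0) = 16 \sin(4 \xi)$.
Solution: Separating variables: $\psi = \sum [A_n \cos(\omega_n \tau) + B_n \sin(\omega_n \tau)] \sin(n\xi)$, $\omega_n = 2n$. From ICs ($B_n$ = velocity coefficient / $\omega_n$): $A_2=2, A_3=2, B_4=2$.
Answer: $\psi(\xi, \tau) = 2 \sin(8 \tau) \sin(4 \xi) + 2 \sin(2 \xi) \cos(4 \tau) + 2 \sin(3 \xi) \cos(6 \tau)$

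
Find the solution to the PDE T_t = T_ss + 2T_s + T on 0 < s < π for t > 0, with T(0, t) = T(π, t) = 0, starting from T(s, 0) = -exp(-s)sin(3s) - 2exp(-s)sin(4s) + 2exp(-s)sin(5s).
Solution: Substitute T = exp(-s)u, i.e. u = exp(s)T.
By the product rule, T_s = exp(-s)(u_s - u), T_ss = exp(-s)(u_ss - 2u_s + u), T_t = exp(-s)u_t.
Substituting into the PDE and dividing by exp(-s): u_t = (u_ss - 2u_s + u) + 2(u_s - u) + u.
The lower-order terms cancel, leaving the standard heat equation u_t = u_ss.
Initial data for u: u(s,0) = exp(s)T(s,0) = -sin(3s) - 2sin(4s) + 2sin(5s). The boundary conditions carry over: u(0,t) = u(π,t) = 0.
Solve for u:
  Using separation of variables u = X(s)G(t):
  Eigenfunctions: sin(ns), n = 1, 2, 3, ...
  General solution: u(s, t) = Σ c_n sin(ns) exp(-n² t)
  Matching u(s,0) = -sin(3s) - 2sin(4s) + 2sin(5s) term by term: c_3=-1, c_4=-2, c_5=2.
Hence u(s,t) = -exp(-9t)sin(3s) - 2exp(-16t)sin(4s) + 2exp(-25t)sin(5s).
Transform back: T(s,t) = exp(-s)u(s,t).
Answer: T(s, t) = -exp(-s)exp(-9t)sin(3s) - 2exp(-s)exp(-16t)sin(4s) + 2exp(-s)exp(-25t)sin(5s)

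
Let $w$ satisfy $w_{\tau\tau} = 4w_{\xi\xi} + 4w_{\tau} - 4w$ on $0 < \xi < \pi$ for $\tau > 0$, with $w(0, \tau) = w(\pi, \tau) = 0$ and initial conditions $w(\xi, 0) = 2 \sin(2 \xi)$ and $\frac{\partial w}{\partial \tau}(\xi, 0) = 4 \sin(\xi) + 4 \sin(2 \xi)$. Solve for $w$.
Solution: Substitute $w = e^{2\tau}u$.
Then $w_{\tau} = e^{2\tau}(u_{\tau} + 2u)$, $w_{\tau\tau} = e^{2\tau}(u_{\tau\tau} + 4u_{\tau} + 4u)$, $w_{\xi\xi} = e^{2\tau}u_{\xi\xi}$; substituting and dividing by $e^{2\tau}$, the lower-order terms cancel: $u_{\tau\tau} = 4u_{\xi\xi}$ (standard wave equation).
Data for $u$: $u(\xi,0) = w(\xi,0) = 2 \sin(2 \xi)$; $u_{\tau}(\xi,0) = w_{\tau}(\xi,0) - 2w(\xi,0) = 4 \sin(\xi)$. The boundary conditions carry over: $u(0,\tau) = u(\pi,\tau) = 0$.
Separating variables: $u = \sum [A_n \cos(\omega_n \tau) + B_n \sin(\omega_n \tau)] \sin(n\xi)$, $\omega_n = 2n$. From ICs ($B_n$ = velocity coefficient / $\omega_n$): $A_2=2, B_1=2$.
So $u(\xi,\tau) = 2 \sin(\xi) \sin(2 \tau) + 2 \sin(2 \xi) \cos(4 \tau)$, and $w(\xi,\tau) = e^{2\tau}u(\xi,\tau)$.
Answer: $w(\xi, \tau) = 2 e^{2 \tau} \sin(2 \tau) \sin(\xi) + 2 e^{2 \tau} \sin(2 \xi) \cos(4 \tau)$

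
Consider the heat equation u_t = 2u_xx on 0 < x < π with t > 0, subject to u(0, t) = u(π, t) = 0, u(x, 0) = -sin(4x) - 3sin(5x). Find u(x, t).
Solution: Separating variables: u = Σ c_n exp(-2n²t) sin(nx). From u(x,0) = -sin(4x) - 3sin(5x): c_4=-1, c_5=-3.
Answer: u(x, t) = -exp(-32t)sin(4x) - 3exp(-50t)sin(5x)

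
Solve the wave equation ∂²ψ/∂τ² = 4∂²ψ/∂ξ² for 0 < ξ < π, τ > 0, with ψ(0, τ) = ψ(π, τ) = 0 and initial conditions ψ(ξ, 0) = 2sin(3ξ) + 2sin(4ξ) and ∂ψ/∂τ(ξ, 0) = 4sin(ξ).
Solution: Separating variables: ψ = Σ [A_n cos(ω_n τ) + B_n sin(ω_n τ)] sin(nξ), ω_n = 2n. From ICs (B_n = velocity coefficient / ω_n): A_3=2, A_4=2, B_1=2.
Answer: ψ(ξ, τ) = 2sin(ξ)sin(2τ) + 2sin(3ξ)cos(6τ) + 2sin(4ξ)cos(8τ)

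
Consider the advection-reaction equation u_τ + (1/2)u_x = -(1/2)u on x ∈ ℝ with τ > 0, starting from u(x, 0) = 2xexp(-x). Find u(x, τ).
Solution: Substitute u = exp(-x)w, i.e. w = exp(x)u.
By the product rule, u_x = exp(-x)(w_x - w), u_τ = exp(-x)w_τ.
Substituting into the PDE and dividing by exp(-x): w_τ + (1/2)(w_x - w) = -(1/2)w.
The lower-order terms cancel, leaving the standard advection equation w_τ + (1/2)w_x = 0.
Initial data for w: w(x,0) = exp(x)u(x,0) = 2x.
Solve for w:
  By method of characteristics (waves move right with speed 1/2):
  Along characteristics x - (1/2)τ = const, w is constant, so w(x,τ) = f(x - (1/2)τ) with f = w(·, 0).
Hence w(x,τ) = 2x - τ.
Transform back: u(x,τ) = exp(-x)w(x,τ).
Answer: u(x, τ) = 2xexp(-x) - τexp(-x)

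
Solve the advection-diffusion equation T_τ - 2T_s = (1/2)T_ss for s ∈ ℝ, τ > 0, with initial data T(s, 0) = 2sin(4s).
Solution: Change to a moving frame: let η = s + 2τ, σ = τ and write T(s,τ) = u(η,σ).
By the chain rule T_τ = u_σ + 2u_η, T_s = u_η, T_ss = u_ηη.
Then T_τ - 2T_s = u_σ: the advection term cancels and the PDE becomes the heat equation u_σ = (1/2)u_ηη on η ∈ ℝ.
Initial data: u(η,0) = T(η,0) = 2sin(4η).
On η ∈ ℝ each mode satisfies (sin(nη))″ = -n² sin(nη), so exp(-n²σ/2) sin(nη) solves the heat equation; by superposition u(η,σ) = Σ c_n exp(-n²σ/2) sin(nη).
Reading off the coefficients: c_4=2, so u(η,σ) = 2exp(-8σ)sin(4η).
Substituting back η = s + 2τ, σ = τ: T(s,τ) = u(s + 2τ, τ).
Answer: T(s, τ) = 2exp(-8τ)sin(4s + 8τ)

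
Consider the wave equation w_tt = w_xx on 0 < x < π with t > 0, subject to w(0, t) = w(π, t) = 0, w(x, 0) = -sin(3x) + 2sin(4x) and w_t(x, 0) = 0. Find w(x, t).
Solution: Separating variables: w = Σ [A_n cos(ω_n t) + B_n sin(ω_n t)] sin(nx), ω_n = n. From ICs: A_3=-1, A_4=2.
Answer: w(x, t) = -sin(3x)cos(3t) + 2sin(4x)cos(4t)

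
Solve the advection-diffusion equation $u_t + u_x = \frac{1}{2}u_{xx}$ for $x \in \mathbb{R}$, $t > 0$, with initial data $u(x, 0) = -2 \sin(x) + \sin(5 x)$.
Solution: Change to a moving frame: let $\eta = x - t$, $\sigma = t$ and write $u(x,t) = w(\eta,\sigma)$.
By the chain rule $u_t = w_{\sigma} - w_{\eta}$, $u_x = w_{\eta}$, $u_{xx} = w_{\eta\eta}$.
Then $u_t + u_x = w_{\sigma}$: the advection term cancels and the PDE becomes the heat equation $w_{\sigma} = \frac{1}{2}w_{\eta\eta}$ on $\eta \in \mathbb{R}$.
Initial data: $w(\eta,0) = u(\eta,0) = -2 \sin(\eta) + \sin(5 \eta)$.
On $\eta \in \mathbb{R}$ each mode satisfies $(\sin(n\eta))'' = -n^2 \sin(n\eta)$, so $e^{-n^2\sigma/2} \sin(n\eta)$ solves the heat equation; by superposition $w(\eta,\sigma) = \sum c_n e^{-n^2\sigma/2} \sin(n\eta)$.
Reading off the coefficients: $c_1=-2, c_5=1$, so $w(\eta,\sigma) = -2 e^{-\sigma/2} \sin(\eta) + e^{-25 \sigma/2} \sin(5 \eta)$.
Substituting back $\eta = x - t$, $\sigma = t$: $u(x,t) = w(x - t, t)$.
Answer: $u(x, t) = 2 e^{-t/2} \sin(t - x) -  e^{-25 t/2} \sin(5 t - 5 x)$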